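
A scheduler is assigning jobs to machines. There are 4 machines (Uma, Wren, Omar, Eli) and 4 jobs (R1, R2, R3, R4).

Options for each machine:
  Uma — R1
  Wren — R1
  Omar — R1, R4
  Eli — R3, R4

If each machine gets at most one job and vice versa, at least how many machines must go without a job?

1

For example, pair Uma-R1, Omar-R4, Eli-R3.
The set {Uma, Wren} has only 1 neighbour ({R1}), so by Hall's theorem at most 3 of the 4 machines can be matched.
That matches 3 of the 4, leaving 1 unmatched; no matching can do better.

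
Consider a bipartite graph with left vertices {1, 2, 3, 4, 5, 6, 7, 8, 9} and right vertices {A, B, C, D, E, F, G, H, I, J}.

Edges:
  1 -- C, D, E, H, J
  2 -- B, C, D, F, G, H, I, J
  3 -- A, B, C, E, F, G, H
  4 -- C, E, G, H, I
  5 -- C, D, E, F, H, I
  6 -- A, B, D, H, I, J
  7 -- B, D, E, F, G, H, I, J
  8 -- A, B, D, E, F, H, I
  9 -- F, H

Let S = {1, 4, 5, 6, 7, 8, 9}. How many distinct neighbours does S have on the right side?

The union of neighbours of {1, 4, 5, 6, 7, 8, 9} is {A, B, C, D, E, F, G, H, I, J}, which has 10 elements.
Since |N(S)| = 10 ≥ |S| = 7, Hall's condition holds for this subset.

10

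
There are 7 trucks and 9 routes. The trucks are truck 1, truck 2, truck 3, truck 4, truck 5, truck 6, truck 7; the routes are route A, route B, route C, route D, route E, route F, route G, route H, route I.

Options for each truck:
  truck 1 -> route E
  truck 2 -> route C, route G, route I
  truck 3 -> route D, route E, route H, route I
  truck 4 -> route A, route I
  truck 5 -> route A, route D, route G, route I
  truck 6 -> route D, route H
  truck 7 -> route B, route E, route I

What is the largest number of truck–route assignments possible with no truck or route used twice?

One maximum matching: truck 1-route E, truck 2-route G, truck 3-route I, truck 4-route A, truck 5-route D, truck 6-route H, truck 7-route B.
This saturates every truck, so 7 is the maximum.

7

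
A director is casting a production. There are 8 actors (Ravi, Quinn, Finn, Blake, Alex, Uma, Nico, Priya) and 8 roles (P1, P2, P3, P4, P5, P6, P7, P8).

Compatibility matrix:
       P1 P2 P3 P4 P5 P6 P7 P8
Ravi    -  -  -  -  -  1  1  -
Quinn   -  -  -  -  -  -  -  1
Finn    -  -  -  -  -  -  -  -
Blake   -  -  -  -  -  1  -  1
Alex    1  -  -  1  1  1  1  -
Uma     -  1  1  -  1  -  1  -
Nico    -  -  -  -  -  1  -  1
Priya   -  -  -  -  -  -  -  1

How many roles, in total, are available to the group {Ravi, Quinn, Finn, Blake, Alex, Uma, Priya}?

8

The union of neighbours of {Ravi, Quinn, Finn, Blake, Alex, Uma, Priya} is {P1, P2, P3, P4, P5, P6, P7, P8}, which has 8 elements.
Since |N(S)| = 8 ≥ |S| = 7, Hall's condition holds for this subset.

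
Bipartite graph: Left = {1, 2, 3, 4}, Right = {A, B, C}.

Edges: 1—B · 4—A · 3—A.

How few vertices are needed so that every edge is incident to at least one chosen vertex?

2

{1, A} is a vertex cover of size 2: every edge has an endpoint in this set.
No smaller cover exists because 1–B, 3–A is a matching of size 2, and a cover must include an endpoint of each of these disjoint edges (König's theorem).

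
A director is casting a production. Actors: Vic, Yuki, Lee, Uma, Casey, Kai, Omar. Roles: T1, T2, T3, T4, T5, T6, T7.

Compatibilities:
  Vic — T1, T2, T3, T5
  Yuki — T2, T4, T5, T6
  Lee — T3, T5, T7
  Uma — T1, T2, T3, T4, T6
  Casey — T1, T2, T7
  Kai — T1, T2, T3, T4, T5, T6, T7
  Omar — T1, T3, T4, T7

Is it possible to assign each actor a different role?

A valid assignment of size 7: Vic→T2, Yuki→T6, Lee→T5, Uma→T3, Casey→T1, Kai→T7, Omar→T4.
Every actor is matched, so this is a perfect matching.

Yes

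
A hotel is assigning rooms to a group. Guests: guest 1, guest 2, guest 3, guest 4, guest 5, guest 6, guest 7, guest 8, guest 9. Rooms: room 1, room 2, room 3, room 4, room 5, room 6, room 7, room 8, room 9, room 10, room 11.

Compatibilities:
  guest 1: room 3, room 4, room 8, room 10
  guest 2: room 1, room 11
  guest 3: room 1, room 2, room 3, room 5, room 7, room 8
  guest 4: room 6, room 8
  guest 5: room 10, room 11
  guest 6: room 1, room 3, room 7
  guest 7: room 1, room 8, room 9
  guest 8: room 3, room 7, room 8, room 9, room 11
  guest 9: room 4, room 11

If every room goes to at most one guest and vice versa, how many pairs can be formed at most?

9

A valid assignment of size 9: guest 1–room 3, guest 2–room 1, guest 3–room 5, guest 4–room 6, guest 5–room 10, guest 6–room 7, guest 7–room 9, guest 8–room 8, guest 9–room 11.
This saturates every guest, so 9 is the maximum.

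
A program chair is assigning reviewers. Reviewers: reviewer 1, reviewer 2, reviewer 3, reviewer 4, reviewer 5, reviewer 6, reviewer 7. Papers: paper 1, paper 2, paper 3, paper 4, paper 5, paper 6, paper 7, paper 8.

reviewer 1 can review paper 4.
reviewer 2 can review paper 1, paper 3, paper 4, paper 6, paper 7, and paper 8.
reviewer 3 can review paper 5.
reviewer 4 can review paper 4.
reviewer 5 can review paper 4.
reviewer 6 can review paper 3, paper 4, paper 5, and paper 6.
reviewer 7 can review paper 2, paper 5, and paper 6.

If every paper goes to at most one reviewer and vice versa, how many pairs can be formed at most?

5

For example, pair reviewer 1-paper 4, reviewer 2-paper 7, reviewer 3-paper 5, reviewer 6-paper 3, reviewer 7-paper 6.
The set {reviewer 1, reviewer 4, reviewer 5} has only 1 neighbour ({paper 4}), so by Hall's theorem at most 5 of the 7 reviewers can be matched.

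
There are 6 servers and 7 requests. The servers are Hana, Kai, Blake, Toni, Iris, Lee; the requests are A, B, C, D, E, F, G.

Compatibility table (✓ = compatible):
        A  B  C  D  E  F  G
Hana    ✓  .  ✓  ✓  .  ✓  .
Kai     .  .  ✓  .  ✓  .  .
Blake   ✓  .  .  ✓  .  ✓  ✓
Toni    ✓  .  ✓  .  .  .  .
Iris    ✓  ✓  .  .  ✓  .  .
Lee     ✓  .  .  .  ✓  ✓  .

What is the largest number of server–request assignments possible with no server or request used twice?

One maximum matching: Hana–F, Kai–C, Blake–D, Toni–A, Iris–B, Lee–E.
All 6 servers are matched, so no larger matching exists.

6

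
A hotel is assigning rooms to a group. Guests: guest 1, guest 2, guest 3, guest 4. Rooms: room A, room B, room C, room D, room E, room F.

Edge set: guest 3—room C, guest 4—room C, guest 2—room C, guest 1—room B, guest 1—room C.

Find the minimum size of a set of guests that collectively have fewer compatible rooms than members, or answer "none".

Take S = {guest 2, guest 3}. Its neighbourhood is {room C}, so |N(S)| = 1 < |S| = 2.
No single vertex violates Hall's condition since each has at least one neighbour, so 2 is the minimum.

2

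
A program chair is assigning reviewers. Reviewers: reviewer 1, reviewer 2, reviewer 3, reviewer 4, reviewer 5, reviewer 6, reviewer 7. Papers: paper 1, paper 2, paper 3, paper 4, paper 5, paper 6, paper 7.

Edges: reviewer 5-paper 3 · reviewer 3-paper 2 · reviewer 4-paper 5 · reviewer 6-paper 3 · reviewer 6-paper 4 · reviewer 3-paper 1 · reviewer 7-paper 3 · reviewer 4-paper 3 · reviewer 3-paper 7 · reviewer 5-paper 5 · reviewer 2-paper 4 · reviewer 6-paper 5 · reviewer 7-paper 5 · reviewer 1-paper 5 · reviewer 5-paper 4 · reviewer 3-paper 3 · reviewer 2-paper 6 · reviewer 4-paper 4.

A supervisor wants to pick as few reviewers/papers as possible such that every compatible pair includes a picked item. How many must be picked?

The 5 edges reviewer 1–paper 5, reviewer 2–paper 6, reviewer 3–paper 7, reviewer 4–paper 3, reviewer 5–paper 4 form a matching, so any vertex cover needs at least 5 vertices (one per matched edge).
Conversely {reviewer 2, reviewer 3, paper 3, paper 4, paper 5} meets every edge and has exactly 5 vertices, so 5 is optimal.

5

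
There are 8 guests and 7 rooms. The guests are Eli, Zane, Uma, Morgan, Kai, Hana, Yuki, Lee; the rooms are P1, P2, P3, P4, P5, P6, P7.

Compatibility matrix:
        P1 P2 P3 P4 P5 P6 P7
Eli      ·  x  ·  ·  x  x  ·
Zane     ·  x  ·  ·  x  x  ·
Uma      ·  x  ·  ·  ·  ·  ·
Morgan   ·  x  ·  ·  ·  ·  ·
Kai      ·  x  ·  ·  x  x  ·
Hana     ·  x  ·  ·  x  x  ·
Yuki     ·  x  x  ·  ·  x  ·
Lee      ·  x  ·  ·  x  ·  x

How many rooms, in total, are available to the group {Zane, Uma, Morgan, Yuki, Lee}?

The union of neighbours of {Zane, Uma, Morgan, Yuki, Lee} is {P2, P3, P5, P6, P7}, which has 5 elements.
Since |N(S)| = 5 ≥ |S| = 5, Hall's condition holds for this subset.

5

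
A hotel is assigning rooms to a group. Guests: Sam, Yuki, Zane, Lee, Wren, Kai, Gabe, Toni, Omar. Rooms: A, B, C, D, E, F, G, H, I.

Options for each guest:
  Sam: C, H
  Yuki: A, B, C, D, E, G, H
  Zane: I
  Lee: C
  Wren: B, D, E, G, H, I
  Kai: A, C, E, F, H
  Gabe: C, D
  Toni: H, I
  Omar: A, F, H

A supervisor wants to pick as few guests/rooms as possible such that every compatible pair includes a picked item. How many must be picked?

The 8 edges Sam–H, Yuki–G, Zane–I, Lee–C, Wren–E, Kai–A, Gabe–D, Omar–F form a matching, so any vertex cover needs at least 8 vertices (one per matched edge).
Conversely {Yuki, Wren, Kai, Gabe, Omar, C, H, I} meets every edge and has exactly 8 vertices, so 8 is optimal.

8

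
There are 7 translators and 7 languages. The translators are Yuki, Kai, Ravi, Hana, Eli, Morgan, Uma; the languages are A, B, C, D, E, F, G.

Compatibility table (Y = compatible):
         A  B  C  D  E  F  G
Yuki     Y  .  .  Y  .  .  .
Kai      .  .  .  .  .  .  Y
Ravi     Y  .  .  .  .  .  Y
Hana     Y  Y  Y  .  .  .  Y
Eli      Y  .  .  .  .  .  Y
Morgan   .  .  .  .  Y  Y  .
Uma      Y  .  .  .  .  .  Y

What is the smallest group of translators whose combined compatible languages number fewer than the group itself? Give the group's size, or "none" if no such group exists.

Take S = {Kai, Ravi, Eli}. Its neighbourhood is {A, G}, so |N(S)| = 2 < |S| = 3.
Every subset of size less than 3 has at least as many neighbours as members, so 3 is the minimum.

3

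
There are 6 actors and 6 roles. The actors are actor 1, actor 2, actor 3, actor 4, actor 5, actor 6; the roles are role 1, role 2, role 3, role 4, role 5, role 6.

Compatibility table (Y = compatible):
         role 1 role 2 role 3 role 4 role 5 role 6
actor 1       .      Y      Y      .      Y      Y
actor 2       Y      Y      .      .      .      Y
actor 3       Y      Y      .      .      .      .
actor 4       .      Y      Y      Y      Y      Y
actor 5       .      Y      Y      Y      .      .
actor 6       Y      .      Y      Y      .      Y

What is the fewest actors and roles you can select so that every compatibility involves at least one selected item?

6

The 6 edges actor 1–role 5, actor 2–role 6, actor 3–role 1, actor 4–role 4, actor 5–role 2, actor 6–role 3 form a matching, so any vertex cover needs at least 6 vertices (one per matched edge).
Conversely {actor 1, actor 2, actor 3, actor 4, actor 5, actor 6} meets every edge and has exactly 6 vertices, so 6 is optimal.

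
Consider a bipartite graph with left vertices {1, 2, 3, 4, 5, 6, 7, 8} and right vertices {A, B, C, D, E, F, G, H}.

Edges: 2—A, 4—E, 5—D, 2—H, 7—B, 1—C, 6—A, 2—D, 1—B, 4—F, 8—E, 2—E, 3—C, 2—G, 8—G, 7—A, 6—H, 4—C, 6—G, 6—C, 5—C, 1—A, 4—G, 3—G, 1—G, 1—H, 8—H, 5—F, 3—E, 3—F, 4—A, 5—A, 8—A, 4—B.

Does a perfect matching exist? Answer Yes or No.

Yes

One maximum matching: 1–H, 2–D, 3–C, 4–A, 5–F, 6–G, 7–B, 8–E.
Every left vertex is matched, so this is a perfect matching.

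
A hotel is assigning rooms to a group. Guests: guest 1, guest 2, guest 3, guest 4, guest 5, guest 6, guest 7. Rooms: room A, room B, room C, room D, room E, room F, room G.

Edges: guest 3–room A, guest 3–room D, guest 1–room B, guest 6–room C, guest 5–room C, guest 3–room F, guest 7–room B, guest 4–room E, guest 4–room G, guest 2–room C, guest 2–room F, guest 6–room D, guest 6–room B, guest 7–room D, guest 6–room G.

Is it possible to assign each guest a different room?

Yes

One maximum matching: guest 1→room B, guest 2→room F, guest 3→room A, guest 4→room E, guest 5→room C, guest 6→room G, guest 7→room D.
All 7 guests are covered.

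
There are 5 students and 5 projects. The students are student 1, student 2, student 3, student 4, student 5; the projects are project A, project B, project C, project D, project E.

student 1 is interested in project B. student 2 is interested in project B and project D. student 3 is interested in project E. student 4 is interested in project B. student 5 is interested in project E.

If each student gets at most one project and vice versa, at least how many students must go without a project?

For example, pair student 1–project B, student 2–project D, student 3–project E.
The set {student 1, student 3, student 4, student 5} has only 2 neighbours ({project B, project E}), so by Hall's theorem at most 3 of the 5 students can be matched.
That matches 3 of the 5, leaving 2 unmatched; no matching can do better.

2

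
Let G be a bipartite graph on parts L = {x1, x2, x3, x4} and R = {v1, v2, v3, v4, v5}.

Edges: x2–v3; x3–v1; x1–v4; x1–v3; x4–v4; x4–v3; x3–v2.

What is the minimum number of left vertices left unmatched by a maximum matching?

For example, pair x1→v4, x2→v3, x3→v2.
The set {x1, x2, x4} has only 2 neighbours ({v3, v4}), so by Hall's theorem at most 3 of the 4 left vertices can be matched.
That matches 3 of the 4, leaving 1 unmatched; no matching can do better.

1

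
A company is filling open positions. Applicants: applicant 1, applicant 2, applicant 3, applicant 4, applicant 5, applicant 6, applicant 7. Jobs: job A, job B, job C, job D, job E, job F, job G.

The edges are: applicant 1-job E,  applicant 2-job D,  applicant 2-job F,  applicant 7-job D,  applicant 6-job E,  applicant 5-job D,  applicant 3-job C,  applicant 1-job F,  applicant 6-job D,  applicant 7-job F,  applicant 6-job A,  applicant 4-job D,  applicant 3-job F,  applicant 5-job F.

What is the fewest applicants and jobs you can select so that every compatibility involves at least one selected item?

5

{applicant 1, applicant 3, applicant 6, job D, job F} is a vertex cover of size 5: every edge has an endpoint in this set.
No smaller cover exists because applicant 1–job E, applicant 2–job F, applicant 3–job C, applicant 4–job D, applicant 6–job A is a matching of size 5, and a cover must include an endpoint of each of these disjoint edges (König's theorem).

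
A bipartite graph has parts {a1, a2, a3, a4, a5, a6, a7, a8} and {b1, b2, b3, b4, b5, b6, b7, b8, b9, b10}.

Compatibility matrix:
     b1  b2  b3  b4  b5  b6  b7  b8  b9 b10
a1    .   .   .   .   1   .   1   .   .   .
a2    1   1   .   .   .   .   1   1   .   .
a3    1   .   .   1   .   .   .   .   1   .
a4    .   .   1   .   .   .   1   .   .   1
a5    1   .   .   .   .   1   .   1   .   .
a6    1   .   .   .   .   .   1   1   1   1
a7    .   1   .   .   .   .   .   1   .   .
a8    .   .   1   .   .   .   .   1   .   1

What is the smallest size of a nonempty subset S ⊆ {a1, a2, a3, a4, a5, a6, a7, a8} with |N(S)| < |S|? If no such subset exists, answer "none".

A matching saturating every left vertex exists, for instance a1→b5, a2→b8, a3→b4, a4→b7, a5→b6, a6→b1, a7→b2, a8→b3.
By Hall's marriage theorem, this means |N(S)| ≥ |S| for every subset S, so no violating subset exists.

none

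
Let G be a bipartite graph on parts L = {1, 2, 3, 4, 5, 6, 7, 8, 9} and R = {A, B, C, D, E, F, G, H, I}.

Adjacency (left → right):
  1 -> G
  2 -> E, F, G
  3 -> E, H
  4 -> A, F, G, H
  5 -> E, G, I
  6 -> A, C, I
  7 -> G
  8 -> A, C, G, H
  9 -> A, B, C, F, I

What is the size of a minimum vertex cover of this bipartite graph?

{2, 3, 4, 5, 6, 8, 9, G} is a vertex cover of size 8: every edge has an endpoint in this set.
No smaller cover exists because 1–G, 2–F, 3–H, 4–A, 5–E, 6–I, 8–C, 9–B is a matching of size 8, and a cover must include an endpoint of each of these disjoint edges (König's theorem).

8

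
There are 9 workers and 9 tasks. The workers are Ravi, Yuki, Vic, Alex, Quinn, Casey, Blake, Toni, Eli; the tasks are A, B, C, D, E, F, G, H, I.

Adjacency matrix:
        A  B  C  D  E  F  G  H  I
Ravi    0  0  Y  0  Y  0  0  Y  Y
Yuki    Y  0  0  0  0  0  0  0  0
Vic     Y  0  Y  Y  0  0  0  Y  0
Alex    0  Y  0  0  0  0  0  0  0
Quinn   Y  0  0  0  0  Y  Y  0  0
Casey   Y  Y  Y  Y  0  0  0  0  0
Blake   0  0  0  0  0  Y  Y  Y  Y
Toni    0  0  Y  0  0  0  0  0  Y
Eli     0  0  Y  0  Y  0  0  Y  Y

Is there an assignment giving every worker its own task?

Yes

One maximum matching: Ravi–C, Yuki–A, Vic–H, Alex–B, Quinn–G, Casey–D, Blake–F, Toni–I, Eli–E.
Every worker is matched, so this is a perfect matching.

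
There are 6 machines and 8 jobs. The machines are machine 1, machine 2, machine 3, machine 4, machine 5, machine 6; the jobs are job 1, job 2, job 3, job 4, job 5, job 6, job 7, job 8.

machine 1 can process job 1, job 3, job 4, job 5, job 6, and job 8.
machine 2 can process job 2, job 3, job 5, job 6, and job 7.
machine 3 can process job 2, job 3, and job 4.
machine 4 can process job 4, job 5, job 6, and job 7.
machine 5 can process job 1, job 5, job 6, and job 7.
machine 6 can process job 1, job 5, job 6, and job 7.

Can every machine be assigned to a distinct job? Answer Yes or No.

Yes

A valid assignment of size 6: machine 1-job 5, machine 2-job 7, machine 3-job 2, machine 4-job 4, machine 5-job 1, machine 6-job 6.
Every machine is matched, so this matching saturates all of them.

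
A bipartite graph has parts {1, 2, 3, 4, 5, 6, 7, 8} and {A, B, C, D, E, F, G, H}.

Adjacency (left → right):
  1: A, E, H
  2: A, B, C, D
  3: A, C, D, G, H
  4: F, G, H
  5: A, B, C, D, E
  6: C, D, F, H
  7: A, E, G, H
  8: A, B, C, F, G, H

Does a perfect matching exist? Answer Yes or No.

One maximum matching: 1-H, 2-C, 3-A, 4-F, 5-B, 6-D, 7-E, 8-G.
Every left vertex is matched, so this is a perfect matching.

Yes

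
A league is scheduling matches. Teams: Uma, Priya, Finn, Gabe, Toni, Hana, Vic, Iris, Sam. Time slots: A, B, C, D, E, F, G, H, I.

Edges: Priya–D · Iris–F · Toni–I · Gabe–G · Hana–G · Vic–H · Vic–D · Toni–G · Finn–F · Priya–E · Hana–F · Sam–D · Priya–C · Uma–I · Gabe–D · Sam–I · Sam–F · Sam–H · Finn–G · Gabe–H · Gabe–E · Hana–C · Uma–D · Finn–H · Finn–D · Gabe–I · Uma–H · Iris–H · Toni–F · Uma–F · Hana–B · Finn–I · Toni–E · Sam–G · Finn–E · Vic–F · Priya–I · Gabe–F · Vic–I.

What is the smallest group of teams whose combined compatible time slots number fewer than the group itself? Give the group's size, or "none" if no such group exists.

Take S = {Uma, Finn, Gabe, Toni, Vic, Iris, Sam}. Its neighbourhood is {D, E, F, G, H, I}, so |N(S)| = 6 < |S| = 7.
Every subset of size less than 7 has at least as many neighbours as members, so 7 is the minimum.

7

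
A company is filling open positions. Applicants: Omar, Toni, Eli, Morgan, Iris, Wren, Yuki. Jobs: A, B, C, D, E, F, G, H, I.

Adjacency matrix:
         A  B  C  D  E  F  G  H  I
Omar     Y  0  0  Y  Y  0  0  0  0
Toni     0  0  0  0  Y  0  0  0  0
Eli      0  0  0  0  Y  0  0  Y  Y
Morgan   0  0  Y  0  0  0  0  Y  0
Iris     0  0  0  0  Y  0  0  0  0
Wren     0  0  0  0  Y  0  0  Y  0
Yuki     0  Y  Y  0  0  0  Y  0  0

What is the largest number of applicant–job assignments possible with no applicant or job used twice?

For example, pair Omar–D, Toni–E, Eli–I, Morgan–C, Wren–H, Yuki–B.
The set {Toni, Iris} has only 1 neighbour ({E}), so by Hall's theorem at most 6 of the 7 applicants can be matched.

6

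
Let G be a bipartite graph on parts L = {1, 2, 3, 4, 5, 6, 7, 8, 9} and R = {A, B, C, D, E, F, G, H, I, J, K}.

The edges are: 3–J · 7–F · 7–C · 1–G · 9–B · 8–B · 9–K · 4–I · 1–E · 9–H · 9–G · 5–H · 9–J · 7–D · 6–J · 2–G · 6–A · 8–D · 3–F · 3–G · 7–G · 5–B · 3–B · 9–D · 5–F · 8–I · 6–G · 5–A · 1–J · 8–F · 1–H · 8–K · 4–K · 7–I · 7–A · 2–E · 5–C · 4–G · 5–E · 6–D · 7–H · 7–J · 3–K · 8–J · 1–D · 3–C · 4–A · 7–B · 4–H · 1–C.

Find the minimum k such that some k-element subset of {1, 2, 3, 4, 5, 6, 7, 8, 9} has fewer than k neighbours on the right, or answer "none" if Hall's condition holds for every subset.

none

A matching saturating every left vertex exists, for instance 1→C, 2→E, 3→B, 4→G, 5→H, 6→D, 7→A, 8→K, 9→J.
By Hall's marriage theorem, this means |N(S)| ≥ |S| for every subset S, so no violating subset exists.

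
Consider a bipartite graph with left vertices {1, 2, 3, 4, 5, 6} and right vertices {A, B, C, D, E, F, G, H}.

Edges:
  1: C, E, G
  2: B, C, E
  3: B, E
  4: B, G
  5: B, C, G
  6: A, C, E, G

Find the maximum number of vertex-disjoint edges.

For example, pair 1→G, 2→C, 3→E, 4→B, 6→A.
The set {1, 2, 3, 4, 5} has only 4 neighbours ({B, C, E, G}), so by Hall's theorem at most 5 of the 6 left vertices can be matched.

5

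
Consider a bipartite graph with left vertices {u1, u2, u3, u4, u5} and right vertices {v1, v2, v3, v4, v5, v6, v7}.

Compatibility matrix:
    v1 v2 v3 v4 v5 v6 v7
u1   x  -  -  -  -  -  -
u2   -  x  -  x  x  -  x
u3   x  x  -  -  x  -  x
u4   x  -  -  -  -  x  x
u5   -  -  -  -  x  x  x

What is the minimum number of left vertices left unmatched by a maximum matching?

0

For example, pair u1-v1, u2-v2, u3-v5, u4-v7, u5-v6.
This saturates every left vertex, so 5 is the maximum.
That matches 5 of the 5, leaving 0 unmatched; no matching can do better.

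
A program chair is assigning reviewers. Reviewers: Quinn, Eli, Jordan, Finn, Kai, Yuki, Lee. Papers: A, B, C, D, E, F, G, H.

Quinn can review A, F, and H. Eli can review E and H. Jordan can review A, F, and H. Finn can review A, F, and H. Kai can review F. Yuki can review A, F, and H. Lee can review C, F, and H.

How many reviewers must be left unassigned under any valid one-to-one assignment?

One maximum matching: Quinn-A, Eli-E, Jordan-H, Finn-F, Lee-C.
The set {Quinn, Jordan, Finn, Kai, Yuki} has only 3 neighbours ({A, F, H}), so by Hall's theorem at most 5 of the 7 reviewers can be matched.
That matches 5 of the 7, leaving 2 unmatched; no matching can do better.

2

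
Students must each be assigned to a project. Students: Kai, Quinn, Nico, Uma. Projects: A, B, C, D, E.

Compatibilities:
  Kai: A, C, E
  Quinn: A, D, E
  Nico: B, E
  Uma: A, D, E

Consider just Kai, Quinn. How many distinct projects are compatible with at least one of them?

The union of neighbours of {Kai, Quinn} is {A, C, D, E}, which has 4 elements.
Since |N(S)| = 4 ≥ |S| = 2, Hall's condition holds for this subset.

4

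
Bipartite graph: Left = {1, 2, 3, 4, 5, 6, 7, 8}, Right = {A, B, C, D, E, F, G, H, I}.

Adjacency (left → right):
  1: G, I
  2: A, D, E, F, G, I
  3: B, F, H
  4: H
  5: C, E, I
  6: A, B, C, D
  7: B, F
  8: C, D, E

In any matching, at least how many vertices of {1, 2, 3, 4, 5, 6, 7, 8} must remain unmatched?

For example, pair 1-I, 2-G, 3-F, 4-H, 5-C, 6-D, 7-B, 8-E.
This saturates every left vertex, so 8 is the maximum.
That matches 8 of the 8, leaving 0 unmatched; no matching can do better.

0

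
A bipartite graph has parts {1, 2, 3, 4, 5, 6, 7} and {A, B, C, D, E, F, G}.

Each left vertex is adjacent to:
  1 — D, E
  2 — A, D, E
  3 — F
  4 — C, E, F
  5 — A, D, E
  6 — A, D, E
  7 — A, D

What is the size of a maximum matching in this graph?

5

For example, pair 1-D, 2-A, 3-F, 4-C, 5-E.
The set {1, 2, 5, 6, 7} has only 3 neighbours ({A, D, E}), so by Hall's theorem at most 5 of the 7 left vertices can be matched.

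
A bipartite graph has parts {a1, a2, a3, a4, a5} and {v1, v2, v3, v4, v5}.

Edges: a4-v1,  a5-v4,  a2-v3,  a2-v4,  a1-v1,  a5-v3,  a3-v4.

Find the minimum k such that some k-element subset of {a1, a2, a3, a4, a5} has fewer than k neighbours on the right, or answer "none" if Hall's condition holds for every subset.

2

Take S = {a1, a4}. Its neighbourhood is {v1}, so |N(S)| = 1 < |S| = 2.
No single vertex violates Hall's condition since each has at least one neighbour, so 2 is the minimum.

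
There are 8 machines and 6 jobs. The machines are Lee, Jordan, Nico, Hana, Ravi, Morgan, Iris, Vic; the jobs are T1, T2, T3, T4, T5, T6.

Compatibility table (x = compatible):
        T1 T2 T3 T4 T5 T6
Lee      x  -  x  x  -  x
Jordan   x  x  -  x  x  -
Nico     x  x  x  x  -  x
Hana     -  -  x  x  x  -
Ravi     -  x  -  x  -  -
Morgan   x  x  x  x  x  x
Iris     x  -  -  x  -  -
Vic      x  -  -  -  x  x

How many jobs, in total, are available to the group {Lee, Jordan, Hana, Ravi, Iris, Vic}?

6

The union of neighbours of {Lee, Jordan, Hana, Ravi, Iris, Vic} is {T1, T2, T3, T4, T5, T6}, which has 6 elements.
Since |N(S)| = 6 ≥ |S| = 6, Hall's condition holds for this subset.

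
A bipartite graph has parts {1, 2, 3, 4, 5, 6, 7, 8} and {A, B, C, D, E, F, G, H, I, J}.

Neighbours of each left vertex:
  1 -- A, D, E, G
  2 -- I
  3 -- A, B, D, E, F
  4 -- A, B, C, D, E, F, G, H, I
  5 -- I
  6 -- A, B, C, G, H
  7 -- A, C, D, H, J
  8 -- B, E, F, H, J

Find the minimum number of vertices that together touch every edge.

7

{1, 3, 4, 6, 7, 8, I} is a vertex cover of size 7: every edge has an endpoint in this set.
No smaller cover exists because 1–D, 2–I, 3–E, 4–G, 6–H, 7–A, 8–J is a matching of size 7, and a cover must include an endpoint of each of these disjoint edges (König's theorem).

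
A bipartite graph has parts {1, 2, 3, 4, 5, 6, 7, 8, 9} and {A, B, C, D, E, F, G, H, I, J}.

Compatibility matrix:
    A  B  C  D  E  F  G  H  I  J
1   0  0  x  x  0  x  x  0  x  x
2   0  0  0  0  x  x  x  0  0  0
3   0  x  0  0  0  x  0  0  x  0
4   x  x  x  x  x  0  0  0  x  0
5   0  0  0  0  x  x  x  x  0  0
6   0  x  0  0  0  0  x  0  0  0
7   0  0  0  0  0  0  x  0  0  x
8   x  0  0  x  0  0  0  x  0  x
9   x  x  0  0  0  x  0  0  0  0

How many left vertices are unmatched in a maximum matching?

For example, pair 1–F, 2–E, 3–I, 4–A, 5–H, 6–G, 7–J, 8–D, 9–B.
This saturates every left vertex, so 9 is the maximum.
That matches 9 of the 9, leaving 0 unmatched; no matching can do better.

0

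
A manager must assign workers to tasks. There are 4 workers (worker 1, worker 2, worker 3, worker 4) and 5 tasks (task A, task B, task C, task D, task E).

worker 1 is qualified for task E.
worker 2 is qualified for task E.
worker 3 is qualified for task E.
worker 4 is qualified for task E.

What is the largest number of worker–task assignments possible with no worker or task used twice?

A valid assignment of size 1: worker 1–task E.
The set {worker 1, worker 2, worker 3, worker 4} has only 1 neighbour ({task E}), so by Hall's theorem at most 1 of the 4 workers can be matched.

1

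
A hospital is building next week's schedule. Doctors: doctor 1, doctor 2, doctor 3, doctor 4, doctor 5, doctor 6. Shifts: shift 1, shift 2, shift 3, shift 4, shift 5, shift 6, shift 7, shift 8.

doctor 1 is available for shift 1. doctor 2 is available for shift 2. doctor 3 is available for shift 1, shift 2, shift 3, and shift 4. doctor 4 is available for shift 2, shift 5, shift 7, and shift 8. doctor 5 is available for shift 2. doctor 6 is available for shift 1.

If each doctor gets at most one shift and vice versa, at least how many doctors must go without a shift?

One maximum matching: doctor 1–shift 1, doctor 2–shift 2, doctor 3–shift 3, doctor 4–shift 5.
The set {doctor 1, doctor 2, doctor 5, doctor 6} has only 2 neighbours ({shift 1, shift 2}), so by Hall's theorem at most 4 of the 6 doctors can be matched.
That matches 4 of the 6, leaving 2 unmatched; no matching can do better.

2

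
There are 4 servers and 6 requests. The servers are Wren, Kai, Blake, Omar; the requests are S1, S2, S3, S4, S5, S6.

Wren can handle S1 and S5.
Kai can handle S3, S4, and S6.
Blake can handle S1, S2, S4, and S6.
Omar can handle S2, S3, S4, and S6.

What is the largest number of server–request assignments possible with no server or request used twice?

4

For example, pair Wren→S1, Kai→S6, Blake→S4, Omar→S2.
All 4 servers are matched, so no larger matching exists.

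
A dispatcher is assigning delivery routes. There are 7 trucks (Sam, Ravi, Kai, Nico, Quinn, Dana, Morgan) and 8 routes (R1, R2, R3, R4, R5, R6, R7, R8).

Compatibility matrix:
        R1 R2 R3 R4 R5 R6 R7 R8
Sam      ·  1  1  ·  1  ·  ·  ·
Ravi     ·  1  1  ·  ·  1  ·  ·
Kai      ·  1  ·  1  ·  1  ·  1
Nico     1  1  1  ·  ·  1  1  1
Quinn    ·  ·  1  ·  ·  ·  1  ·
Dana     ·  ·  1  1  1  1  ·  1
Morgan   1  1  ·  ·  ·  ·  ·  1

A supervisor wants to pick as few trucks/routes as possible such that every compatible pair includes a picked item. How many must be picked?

The 7 edges Sam–R5, Ravi–R2, Kai–R4, Nico–R3, Quinn–R7, Dana–R6, Morgan–R8 form a matching, so any vertex cover needs at least 7 vertices (one per matched edge).
Conversely {Sam, Ravi, Kai, Nico, Quinn, Dana, Morgan} meets every edge and has exactly 7 vertices, so 7 is optimal.

7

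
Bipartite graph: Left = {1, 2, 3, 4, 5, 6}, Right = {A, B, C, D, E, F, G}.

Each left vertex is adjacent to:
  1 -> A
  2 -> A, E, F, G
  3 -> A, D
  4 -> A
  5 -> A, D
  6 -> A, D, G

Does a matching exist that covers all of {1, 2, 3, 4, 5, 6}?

The set {1, 3, 4, 5} has only 2 neighbours ({A, D}), so by Hall's theorem at most 4 of the 6 left vertices can be matched.
Hence no matching covers every left vertex.

No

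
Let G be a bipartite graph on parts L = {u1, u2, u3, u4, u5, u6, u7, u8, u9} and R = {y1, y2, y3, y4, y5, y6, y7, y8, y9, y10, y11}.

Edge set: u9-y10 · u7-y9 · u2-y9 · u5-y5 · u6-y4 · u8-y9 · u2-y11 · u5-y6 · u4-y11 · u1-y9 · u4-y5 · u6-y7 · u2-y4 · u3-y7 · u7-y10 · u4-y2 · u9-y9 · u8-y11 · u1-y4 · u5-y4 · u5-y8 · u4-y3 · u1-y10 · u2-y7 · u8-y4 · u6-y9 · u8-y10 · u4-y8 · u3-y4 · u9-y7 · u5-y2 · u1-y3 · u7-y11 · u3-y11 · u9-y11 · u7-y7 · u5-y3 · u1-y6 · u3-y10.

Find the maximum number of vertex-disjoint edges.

8

One maximum matching: u1-y6, u2-y11, u3-y4, u4-y3, u5-y8, u6-y9, u7-y7, u8-y10.
The set {u2, u3, u6, u7, u8, u9} has only 5 neighbours ({y10, y11, y4, y7, y9}), so by Hall's theorem at most 8 of the 9 left vertices can be matched.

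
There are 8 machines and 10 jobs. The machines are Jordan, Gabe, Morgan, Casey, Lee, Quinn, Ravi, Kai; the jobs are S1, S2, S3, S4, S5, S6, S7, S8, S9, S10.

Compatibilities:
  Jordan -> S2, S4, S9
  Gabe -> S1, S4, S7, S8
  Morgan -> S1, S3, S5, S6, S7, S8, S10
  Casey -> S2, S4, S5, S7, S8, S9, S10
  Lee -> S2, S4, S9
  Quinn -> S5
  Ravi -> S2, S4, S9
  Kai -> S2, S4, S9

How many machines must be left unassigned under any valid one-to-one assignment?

One maximum matching: Jordan–S9, Gabe–S7, Morgan–S6, Casey–S8, Lee–S4, Quinn–S5, Ravi–S2.
The set {Jordan, Lee, Ravi, Kai} has only 3 neighbours ({S2, S4, S9}), so by Hall's theorem at most 7 of the 8 machines can be matched.
That matches 7 of the 8, leaving 1 unmatched; no matching can do better.

1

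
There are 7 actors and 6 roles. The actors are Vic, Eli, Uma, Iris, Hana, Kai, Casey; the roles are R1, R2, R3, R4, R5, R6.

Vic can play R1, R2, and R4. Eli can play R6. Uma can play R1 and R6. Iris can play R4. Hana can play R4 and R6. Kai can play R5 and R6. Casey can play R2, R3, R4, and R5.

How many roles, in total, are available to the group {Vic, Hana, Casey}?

The union of neighbours of {Vic, Hana, Casey} is {R1, R2, R3, R4, R5, R6}, which has 6 elements.
Since |N(S)| = 6 ≥ |S| = 3, Hall's condition holds for this subset.

6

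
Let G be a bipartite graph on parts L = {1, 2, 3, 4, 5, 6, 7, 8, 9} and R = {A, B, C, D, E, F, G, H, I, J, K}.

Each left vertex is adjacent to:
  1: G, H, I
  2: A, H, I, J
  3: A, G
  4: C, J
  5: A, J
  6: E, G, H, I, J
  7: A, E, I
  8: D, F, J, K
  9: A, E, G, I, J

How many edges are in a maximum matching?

8

One maximum matching: 1–H, 2–J, 3–G, 4–C, 5–A, 6–E, 7–I, 8–D.
The set {1, 2, 3, 5, 6, 7, 9} has only 6 neighbours ({A, E, G, H, I, J}), so by Hall's theorem at most 8 of the 9 left vertices can be matched.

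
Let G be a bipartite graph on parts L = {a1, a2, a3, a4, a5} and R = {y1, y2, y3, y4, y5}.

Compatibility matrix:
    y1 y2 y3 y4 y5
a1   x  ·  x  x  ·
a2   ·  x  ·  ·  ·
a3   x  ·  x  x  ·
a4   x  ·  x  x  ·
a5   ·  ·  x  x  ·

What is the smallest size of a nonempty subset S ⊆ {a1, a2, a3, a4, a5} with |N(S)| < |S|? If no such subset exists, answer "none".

Take S = {a1, a3, a4, a5}. Its neighbourhood is {y1, y3, y4}, so |N(S)| = 3 < |S| = 4.
Every subset of size less than 4 has at least as many neighbours as members, so 4 is the minimum.

4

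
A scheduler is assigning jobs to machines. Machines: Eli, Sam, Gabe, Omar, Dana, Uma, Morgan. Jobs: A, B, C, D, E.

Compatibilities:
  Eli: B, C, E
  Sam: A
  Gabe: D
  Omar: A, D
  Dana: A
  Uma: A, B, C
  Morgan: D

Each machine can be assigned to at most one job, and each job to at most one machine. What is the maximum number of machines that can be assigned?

4

One maximum matching: Eli–E, Sam–A, Gabe–D, Uma–B.
The set {Sam, Gabe, Omar, Dana, Morgan} has only 2 neighbours ({A, D}), so by Hall's theorem at most 4 of the 7 machines can be matched.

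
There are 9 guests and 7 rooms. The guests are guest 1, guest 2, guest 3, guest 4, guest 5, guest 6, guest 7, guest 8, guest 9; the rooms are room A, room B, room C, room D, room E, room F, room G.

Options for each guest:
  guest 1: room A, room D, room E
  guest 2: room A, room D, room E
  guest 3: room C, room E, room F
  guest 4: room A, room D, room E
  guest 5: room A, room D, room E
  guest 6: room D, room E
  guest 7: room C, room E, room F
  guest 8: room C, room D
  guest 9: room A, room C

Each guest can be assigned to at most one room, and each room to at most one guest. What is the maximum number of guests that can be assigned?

For example, pair guest 1→room A, guest 2→room D, guest 3→room C, guest 4→room E, guest 7→room F.
The set {guest 1, guest 2, guest 3, guest 4, guest 5, guest 6, guest 7, guest 8, guest 9} has only 5 neighbours ({room A, room C, room D, room E, room F}), so by Hall's theorem at most 5 of the 9 guests can be matched.

5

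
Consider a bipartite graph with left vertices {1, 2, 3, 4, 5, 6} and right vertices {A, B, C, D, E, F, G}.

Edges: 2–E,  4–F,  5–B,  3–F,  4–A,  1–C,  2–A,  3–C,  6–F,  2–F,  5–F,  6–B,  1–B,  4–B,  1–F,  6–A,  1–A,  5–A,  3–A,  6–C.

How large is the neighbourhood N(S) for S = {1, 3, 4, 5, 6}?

The union of neighbours of {1, 3, 4, 5, 6} is {A, B, C, F}, which has 4 elements.
Since |N(S)| = 4 < |S| = 5, Hall's condition fails for this subset.

4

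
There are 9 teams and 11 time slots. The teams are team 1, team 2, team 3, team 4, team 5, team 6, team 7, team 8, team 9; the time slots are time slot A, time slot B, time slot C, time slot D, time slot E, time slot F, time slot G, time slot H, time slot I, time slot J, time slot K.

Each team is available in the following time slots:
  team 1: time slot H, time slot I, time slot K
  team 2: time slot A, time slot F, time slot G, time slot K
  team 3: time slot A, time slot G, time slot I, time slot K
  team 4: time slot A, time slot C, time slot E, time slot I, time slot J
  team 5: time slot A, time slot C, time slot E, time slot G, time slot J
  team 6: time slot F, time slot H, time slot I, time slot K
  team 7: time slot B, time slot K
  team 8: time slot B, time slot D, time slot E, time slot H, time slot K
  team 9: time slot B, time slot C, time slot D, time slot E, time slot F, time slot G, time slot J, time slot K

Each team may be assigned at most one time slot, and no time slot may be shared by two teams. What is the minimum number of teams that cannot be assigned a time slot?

0

A valid assignment of size 9: team 1-time slot I, team 2-time slot K, team 3-time slot G, team 4-time slot E, team 5-time slot C, team 6-time slot F, team 7-time slot B, team 8-time slot H, team 9-time slot J.
All 9 teams are matched, so no larger matching exists.
That matches 9 of the 9, leaving 0 unmatched; no matching can do better.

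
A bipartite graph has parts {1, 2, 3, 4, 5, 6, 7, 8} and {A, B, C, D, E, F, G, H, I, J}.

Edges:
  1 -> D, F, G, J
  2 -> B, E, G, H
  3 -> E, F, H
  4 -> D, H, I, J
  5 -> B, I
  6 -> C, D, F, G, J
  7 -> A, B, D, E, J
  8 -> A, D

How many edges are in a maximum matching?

A valid assignment of size 8: 1-F, 2-E, 3-H, 4-J, 5-B, 6-G, 7-A, 8-D.
This saturates every left vertex, so 8 is the maximum.

8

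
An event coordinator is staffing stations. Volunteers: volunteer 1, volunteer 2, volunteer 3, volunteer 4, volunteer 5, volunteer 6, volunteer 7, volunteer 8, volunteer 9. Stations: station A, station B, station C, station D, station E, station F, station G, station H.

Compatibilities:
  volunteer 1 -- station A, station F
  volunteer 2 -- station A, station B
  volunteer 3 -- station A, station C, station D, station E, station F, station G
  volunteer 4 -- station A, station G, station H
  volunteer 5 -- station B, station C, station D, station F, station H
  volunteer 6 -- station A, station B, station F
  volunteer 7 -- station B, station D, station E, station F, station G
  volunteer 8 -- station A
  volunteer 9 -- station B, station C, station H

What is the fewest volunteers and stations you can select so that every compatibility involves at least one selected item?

The 8 edges volunteer 1–station F, volunteer 2–station B, volunteer 3–station E, volunteer 4–station G, volunteer 5–station C, volunteer 6–station A, volunteer 7–station D, volunteer 9–station H form a matching, so any vertex cover needs at least 8 vertices (one per matched edge).
Conversely {volunteer 3, volunteer 4, volunteer 5, volunteer 7, volunteer 9, station A, station B, station F} meets every edge and has exactly 8 vertices, so 8 is optimal.

8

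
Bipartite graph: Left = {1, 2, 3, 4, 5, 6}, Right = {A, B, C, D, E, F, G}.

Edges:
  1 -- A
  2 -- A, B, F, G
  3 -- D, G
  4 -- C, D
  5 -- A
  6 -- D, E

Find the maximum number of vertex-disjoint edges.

One maximum matching: 1→A, 2→B, 3→G, 4→C, 6→E.
The set {1, 5} has only 1 neighbour ({A}), so by Hall's theorem at most 5 of the 6 left vertices can be matched.

5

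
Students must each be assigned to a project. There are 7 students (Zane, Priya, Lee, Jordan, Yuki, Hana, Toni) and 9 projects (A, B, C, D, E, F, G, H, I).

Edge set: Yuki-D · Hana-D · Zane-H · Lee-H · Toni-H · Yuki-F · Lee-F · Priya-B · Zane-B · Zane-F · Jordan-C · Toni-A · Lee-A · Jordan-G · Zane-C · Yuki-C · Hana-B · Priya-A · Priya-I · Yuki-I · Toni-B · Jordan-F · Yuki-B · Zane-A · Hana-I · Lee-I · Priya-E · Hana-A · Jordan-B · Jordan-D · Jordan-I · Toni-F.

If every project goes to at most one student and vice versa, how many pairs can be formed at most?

7

For example, pair Zane-A, Priya-I, Lee-H, Jordan-G, Yuki-F, Hana-D, Toni-B.
All 7 students are matched, so no larger matching exists.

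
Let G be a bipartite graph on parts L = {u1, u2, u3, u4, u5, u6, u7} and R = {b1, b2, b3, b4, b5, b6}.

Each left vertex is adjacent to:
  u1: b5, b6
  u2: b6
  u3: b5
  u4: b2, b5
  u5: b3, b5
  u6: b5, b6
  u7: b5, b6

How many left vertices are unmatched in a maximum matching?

3

A valid assignment of size 4: u1→b5, u2→b6, u4→b2, u5→b3.
The set {u1, u2, u3, u6, u7} has only 2 neighbours ({b5, b6}), so by Hall's theorem at most 4 of the 7 left vertices can be matched.
That matches 4 of the 7, leaving 3 unmatched; no matching can do better.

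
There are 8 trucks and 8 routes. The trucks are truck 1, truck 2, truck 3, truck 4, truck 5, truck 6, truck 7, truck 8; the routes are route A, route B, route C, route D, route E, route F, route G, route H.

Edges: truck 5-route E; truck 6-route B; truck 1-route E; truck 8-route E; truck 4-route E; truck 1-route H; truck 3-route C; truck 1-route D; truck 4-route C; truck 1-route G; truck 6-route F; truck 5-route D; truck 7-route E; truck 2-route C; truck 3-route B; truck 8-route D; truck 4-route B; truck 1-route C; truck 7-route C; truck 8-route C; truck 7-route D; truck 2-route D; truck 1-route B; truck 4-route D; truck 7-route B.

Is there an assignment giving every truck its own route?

No

The set {truck 2, truck 3, truck 4, truck 5, truck 7, truck 8} has only 4 neighbours ({route B, route C, route D, route E}), so by Hall's theorem at most 6 of the 8 trucks can be matched.
Hence no matching covers every truck.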